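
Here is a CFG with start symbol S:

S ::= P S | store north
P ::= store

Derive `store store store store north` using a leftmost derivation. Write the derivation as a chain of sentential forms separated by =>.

S => P S => store S => store P S => store store S => store store P S => store store store S => store store store store north

S => P S   [S ::= P S]
P S => store S   [P ::= store]
store S => store P S   [S ::= P S]
store P S => store store S   [P ::= store]
store store S => store store P S   [S ::= P S]
store store P S => store store store S   [P ::= store]
store store store S => store store store store north   [S ::= store north]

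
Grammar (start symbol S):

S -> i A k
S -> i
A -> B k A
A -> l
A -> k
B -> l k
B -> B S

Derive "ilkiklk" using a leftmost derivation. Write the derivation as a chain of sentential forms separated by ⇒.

S ⇒ iAk   [S -> i A k]
iAk ⇒ iBkAk   [A -> B k A]
iBkAk ⇒ iBSkAk   [B -> B S]
iBSkAk ⇒ ilkSkAk   [B -> l k]
ilkSkAk ⇒ ilkikAk   [S -> i]
ilkikAk ⇒ ilkiklk   [A -> l]

S ⇒ iAk ⇒ iBkAk ⇒ iBSkAk ⇒ ilkSkAk ⇒ ilkikAk ⇒ ilkiklk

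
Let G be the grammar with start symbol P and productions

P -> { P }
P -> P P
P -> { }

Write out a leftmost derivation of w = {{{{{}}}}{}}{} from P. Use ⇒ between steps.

P ⇒ PP ⇒ {P}P ⇒ {PP}P ⇒ {{P}P}P ⇒ {{{P}}P}P ⇒ {{{{P}}}P}P ⇒ {{{{{}}}}P}P ⇒ {{{{{}}}}{}}P ⇒ {{{{{}}}}{}}{}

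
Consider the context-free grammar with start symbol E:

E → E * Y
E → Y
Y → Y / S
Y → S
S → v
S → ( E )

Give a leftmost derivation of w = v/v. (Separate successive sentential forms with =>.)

E => Y   [E → Y]
Y => Y/S   [Y → Y / S]
Y/S => S/S   [Y → S]
S/S => v/S   [S → v]
v/S => v/v   [S → v]

E => Y => Y/S => S/S => v/S => v/v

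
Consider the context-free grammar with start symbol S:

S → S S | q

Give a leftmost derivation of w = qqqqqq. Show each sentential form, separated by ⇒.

S ⇒ SS   [S → S S]
SS ⇒ SSS   [S → S S]
SSS ⇒ SSSS   [S → S S]
SSSS ⇒ SSSSS   [S → S S]
SSSSS ⇒ SSSSSS   [S → S S]
SSSSSS ⇒ qSSSSS   [S → q]
qSSSSS ⇒ qqSSSS   [S → q]
qqSSSS ⇒ qqqSSS   [S → q]
qqqSSS ⇒ qqqqSS   [S → q]
qqqqSS ⇒ qqqqqS   [S → q]
qqqqqS ⇒ qqqqqq   [S → q]

S⇒SS⇒SSS⇒SSSS⇒SSSSS⇒SSSSSS⇒qSSSSS⇒qqSSSS⇒qqqSSS⇒qqqqSS⇒qqqqqS⇒qqqqqq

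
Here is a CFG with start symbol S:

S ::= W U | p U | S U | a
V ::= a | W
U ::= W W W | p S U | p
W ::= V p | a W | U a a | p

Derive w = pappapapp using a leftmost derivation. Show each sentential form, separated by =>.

S => pU   [S ::= p U]
pU => pWWW   [U ::= W W W]
pWWW => pVpWW   [W ::= V p]
pVpWW => pWpWW   [V ::= W]
pWpWW => pVppWW   [W ::= V p]
pVppWW => pappWW   [V ::= a]
pappWW => pappaWW   [W ::= a W]
pappaWW => pappapW   [W ::= p]
pappapW => pappapVp   [W ::= V p]
pappapVp => pappapWp   [V ::= W]
pappapWp => pappapaWp   [W ::= a W]
pappapaWp => pappapapp   [W ::= p]

S=>pU=>pWWW=>pVpWW=>pWpWW=>pVppWW=>pappWW=>pappaWW=>pappapW=>pappapVp=>pappapWp=>pappapaWp=>pappapapp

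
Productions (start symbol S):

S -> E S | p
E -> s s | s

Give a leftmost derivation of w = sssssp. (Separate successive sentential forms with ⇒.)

S⇒ES⇒sS⇒sES⇒ssS⇒ssES⇒sssS⇒sssES⇒sssssS⇒sssssp

S ⇒ ES   [S -> E S]
ES ⇒ sS   [E -> s]
sS ⇒ sES   [S -> E S]
sES ⇒ ssS   [E -> s]
ssS ⇒ ssES   [S -> E S]
ssES ⇒ sssS   [E -> s]
sssS ⇒ sssES   [S -> E S]
sssES ⇒ sssssS   [E -> s s]
sssssS ⇒ sssssp   [S -> p]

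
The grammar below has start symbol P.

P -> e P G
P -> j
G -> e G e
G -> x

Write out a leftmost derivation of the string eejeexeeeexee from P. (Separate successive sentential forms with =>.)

P => ePG => eePGG => eejGG => eejeGeG => eejeeGeeG => eejeexeeG => eejeexeeeGe => eejeexeeeeGee => eejeexeeeexee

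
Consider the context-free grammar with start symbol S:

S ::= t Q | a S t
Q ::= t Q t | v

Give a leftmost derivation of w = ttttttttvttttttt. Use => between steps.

S => tQ   [S ::= t Q]
tQ => ttQt   [Q ::= t Q t]
ttQt => tttQtt   [Q ::= t Q t]
tttQtt => ttttQttt   [Q ::= t Q t]
ttttQttt => tttttQtttt   [Q ::= t Q t]
tttttQtttt => ttttttQttttt   [Q ::= t Q t]
ttttttQttttt => tttttttQtttttt   [Q ::= t Q t]
tttttttQtttttt => ttttttttQttttttt   [Q ::= t Q t]
ttttttttQttttttt => ttttttttvttttttt   [Q ::= v]

S => tQ => ttQt => tttQtt => ttttQttt => tttttQtttt => ttttttQttttt => tttttttQtttttt => ttttttttQttttttt => ttttttttvttttttt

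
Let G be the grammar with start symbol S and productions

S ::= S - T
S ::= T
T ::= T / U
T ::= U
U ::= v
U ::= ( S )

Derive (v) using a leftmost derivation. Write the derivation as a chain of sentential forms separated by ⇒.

S ⇒ T ⇒ U ⇒ (S) ⇒ (T) ⇒ (U) ⇒ (v)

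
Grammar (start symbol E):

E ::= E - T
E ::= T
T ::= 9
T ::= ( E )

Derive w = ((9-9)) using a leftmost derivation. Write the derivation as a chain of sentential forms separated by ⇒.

E⇒T⇒(E)⇒(T)⇒((E))⇒((E-T))⇒((T-T))⇒((9-T))⇒((9-9))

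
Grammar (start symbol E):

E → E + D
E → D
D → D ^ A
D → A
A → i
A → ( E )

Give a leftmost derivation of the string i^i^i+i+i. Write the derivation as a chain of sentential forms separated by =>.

E => E+D   [E → E + D]
E+D => E+D+D   [E → E + D]
E+D+D => D+D+D   [E → D]
D+D+D => D^A+D+D   [D → D ^ A]
D^A+D+D => D^A^A+D+D   [D → D ^ A]
D^A^A+D+D => A^A^A+D+D   [D → A]
A^A^A+D+D => i^A^A+D+D   [A → i]
i^A^A+D+D => i^i^A+D+D   [A → i]
i^i^A+D+D => i^i^i+D+D   [A → i]
i^i^i+D+D => i^i^i+A+D   [D → A]
i^i^i+A+D => i^i^i+i+D   [A → i]
i^i^i+i+D => i^i^i+i+A   [D → A]
i^i^i+i+A => i^i^i+i+i   [A → i]

E => E+D => E+D+D => D+D+D => D^A+D+D => D^A^A+D+D => A^A^A+D+D => i^A^A+D+D => i^i^A+D+D => i^i^i+D+D => i^i^i+A+D => i^i^i+i+D => i^i^i+i+A => i^i^i+i+i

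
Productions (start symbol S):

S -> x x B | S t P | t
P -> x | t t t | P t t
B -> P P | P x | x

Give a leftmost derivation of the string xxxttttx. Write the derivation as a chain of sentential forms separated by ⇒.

S ⇒ xxB   [S -> x x B]
xxB ⇒ xxPx   [B -> P x]
xxPx ⇒ xxPttx   [P -> P t t]
xxPttx ⇒ xxPttttx   [P -> P t t]
xxPttttx ⇒ xxxttttx   [P -> x]

S ⇒ xxB ⇒ xxPx ⇒ xxPttx ⇒ xxPttttx ⇒ xxxttttx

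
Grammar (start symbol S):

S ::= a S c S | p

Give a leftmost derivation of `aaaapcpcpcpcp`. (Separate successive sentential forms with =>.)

S => aScS => aaScScS => aaaScScScS => aaaaScScScScS => aaaapcScScScS => aaaapcpcScScS => aaaapcpcpcScS => aaaapcpcpcpcS => aaaapcpcpcpcp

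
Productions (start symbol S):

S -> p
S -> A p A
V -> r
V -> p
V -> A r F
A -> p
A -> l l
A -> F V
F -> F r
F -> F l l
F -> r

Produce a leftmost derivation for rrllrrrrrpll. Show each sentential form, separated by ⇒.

S⇒ApA⇒FVpA⇒rVpA⇒rArFpA⇒rFVrFpA⇒rFrVrFpA⇒rFrrVrFpA⇒rFllrrVrFpA⇒rrllrrVrFpA⇒rrllrrrrFpA⇒rrllrrrrrpA⇒rrllrrrrrpll

S ⇒ ApA   [S -> A p A]
ApA ⇒ FVpA   [A -> F V]
FVpA ⇒ rVpA   [F -> r]
rVpA ⇒ rArFpA   [V -> A r F]
rArFpA ⇒ rFVrFpA   [A -> F V]
rFVrFpA ⇒ rFrVrFpA   [F -> F r]
rFrVrFpA ⇒ rFrrVrFpA   [F -> F r]
rFrrVrFpA ⇒ rFllrrVrFpA   [F -> F l l]
rFllrrVrFpA ⇒ rrllrrVrFpA   [F -> r]
rrllrrVrFpA ⇒ rrllrrrrFpA   [V -> r]
rrllrrrrFpA ⇒ rrllrrrrrpA   [F -> r]
rrllrrrrrpA ⇒ rrllrrrrrpll   [A -> l l]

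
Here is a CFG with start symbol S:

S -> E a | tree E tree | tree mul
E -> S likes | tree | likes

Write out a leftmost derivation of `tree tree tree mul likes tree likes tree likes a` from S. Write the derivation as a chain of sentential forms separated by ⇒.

S ⇒ E a ⇒ S likes a ⇒ tree E tree likes a ⇒ tree S likes tree likes a ⇒ tree tree E tree likes tree likes a ⇒ tree tree S likes tree likes tree likes a ⇒ tree tree tree mul likes tree likes tree likes a

S ⇒ E a   [S -> E a]
E a ⇒ S likes a   [E -> S likes]
S likes a ⇒ tree E tree likes a   [S -> tree E tree]
tree E tree likes a ⇒ tree S likes tree likes a   [E -> S likes]
tree S likes tree likes a ⇒ tree tree E tree likes tree likes a   [S -> tree E tree]
tree tree E tree likes tree likes a ⇒ tree tree S likes tree likes tree likes a   [E -> S likes]
tree tree S likes tree likes tree likes a ⇒ tree tree tree mul likes tree likes tree likes a   [S -> tree mul]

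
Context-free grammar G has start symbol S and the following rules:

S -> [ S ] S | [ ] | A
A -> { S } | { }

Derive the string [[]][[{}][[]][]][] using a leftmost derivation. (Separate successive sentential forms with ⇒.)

S ⇒ [S]S   [S -> [ S ] S]
[S]S ⇒ [[]]S   [S -> [ ]]
[[]]S ⇒ [[]][S]S   [S -> [ S ] S]
[[]][S]S ⇒ [[]][[S]S]S   [S -> [ S ] S]
[[]][[S]S]S ⇒ [[]][[A]S]S   [S -> A]
[[]][[A]S]S ⇒ [[]][[{}]S]S   [A -> { }]
[[]][[{}]S]S ⇒ [[]][[{}][S]S]S   [S -> [ S ] S]
[[]][[{}][S]S]S ⇒ [[]][[{}][[]]S]S   [S -> [ ]]
[[]][[{}][[]]S]S ⇒ [[]][[{}][[]][]]S   [S -> [ ]]
[[]][[{}][[]][]]S ⇒ [[]][[{}][[]][]][]   [S -> [ ]]

S⇒[S]S⇒[[]]S⇒[[]][S]S⇒[[]][[S]S]S⇒[[]][[A]S]S⇒[[]][[{}]S]S⇒[[]][[{}][S]S]S⇒[[]][[{}][[]]S]S⇒[[]][[{}][[]][]]S⇒[[]][[{}][[]][]][]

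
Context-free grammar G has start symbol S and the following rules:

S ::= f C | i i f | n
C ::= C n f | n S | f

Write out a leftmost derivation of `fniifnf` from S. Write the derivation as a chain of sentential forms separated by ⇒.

S ⇒ fC ⇒ fCnf ⇒ fnSnf ⇒ fniifnf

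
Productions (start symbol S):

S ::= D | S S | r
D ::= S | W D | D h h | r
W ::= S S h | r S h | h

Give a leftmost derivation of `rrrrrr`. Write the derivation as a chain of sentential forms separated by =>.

S => SS   [S ::= S S]
SS => SSS   [S ::= S S]
SSS => SSSS   [S ::= S S]
SSSS => SSSSS   [S ::= S S]
SSSSS => SSSSSS   [S ::= S S]
SSSSSS => DSSSSS   [S ::= D]
DSSSSS => rSSSSS   [D ::= r]
rSSSSS => rrSSSS   [S ::= r]
rrSSSS => rrrSSS   [S ::= r]
rrrSSS => rrrrSS   [S ::= r]
rrrrSS => rrrrrS   [S ::= r]
rrrrrS => rrrrrr   [S ::= r]

S=>SS=>SSS=>SSSS=>SSSSS=>SSSSSS=>DSSSSS=>rSSSSS=>rrSSSS=>rrrSSS=>rrrrSS=>rrrrrS=>rrrrrr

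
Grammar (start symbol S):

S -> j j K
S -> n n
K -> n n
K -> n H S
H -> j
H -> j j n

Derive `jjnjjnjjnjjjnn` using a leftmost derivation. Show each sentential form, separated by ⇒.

S⇒jjK⇒jjnHS⇒jjnjjnS⇒jjnjjnjjK⇒jjnjjnjjnHS⇒jjnjjnjjnjS⇒jjnjjnjjnjjjK⇒jjnjjnjjnjjjnn

S ⇒ jjK   [S -> j j K]
jjK ⇒ jjnHS   [K -> n H S]
jjnHS ⇒ jjnjjnS   [H -> j j n]
jjnjjnS ⇒ jjnjjnjjK   [S -> j j K]
jjnjjnjjK ⇒ jjnjjnjjnHS   [K -> n H S]
jjnjjnjjnHS ⇒ jjnjjnjjnjS   [H -> j]
jjnjjnjjnjS ⇒ jjnjjnjjnjjjK   [S -> j j K]
jjnjjnjjnjjjK ⇒ jjnjjnjjnjjjnn   [K -> n n]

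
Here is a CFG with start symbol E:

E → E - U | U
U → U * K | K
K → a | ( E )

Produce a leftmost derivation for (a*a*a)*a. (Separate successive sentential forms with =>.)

E=>U=>U*K=>K*K=>(E)*K=>(U)*K=>(U*K)*K=>(U*K*K)*K=>(K*K*K)*K=>(a*K*K)*K=>(a*a*K)*K=>(a*a*a)*K=>(a*a*a)*a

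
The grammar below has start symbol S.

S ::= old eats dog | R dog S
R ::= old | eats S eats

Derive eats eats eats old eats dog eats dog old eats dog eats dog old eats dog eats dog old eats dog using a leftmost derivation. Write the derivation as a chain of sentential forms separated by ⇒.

S ⇒ R dog S   [S ::= R dog S]
R dog S ⇒ eats S eats dog S   [R ::= eats S eats]
eats S eats dog S ⇒ eats R dog S eats dog S   [S ::= R dog S]
eats R dog S eats dog S ⇒ eats eats S eats dog S eats dog S   [R ::= eats S eats]
eats eats S eats dog S eats dog S ⇒ eats eats R dog S eats dog S eats dog S   [S ::= R dog S]
eats eats R dog S eats dog S eats dog S ⇒ eats eats eats S eats dog S eats dog S eats dog S   [R ::= eats S eats]
eats eats eats S eats dog S eats dog S eats dog S ⇒ eats eats eats old eats dog eats dog S eats dog S eats dog S   [S ::= old eats dog]
eats eats eats old eats dog eats dog S eats dog S eats dog S ⇒ eats eats eats old eats dog eats dog old eats dog eats dog S eats dog S   [S ::= old eats dog]
eats eats eats old eats dog eats dog old eats dog eats dog S eats dog S ⇒ eats eats eats old eats dog eats dog old eats dog eats dog old eats dog eats dog S   [S ::= old eats dog]
eats eats eats old eats dog eats dog old eats dog eats dog old eats dog eats dog S ⇒ eats eats eats old eats dog eats dog old eats dog eats dog old eats dog eats dog old eats dog   [S ::= old eats dog]

S ⇒ R dog S ⇒ eats S eats dog S ⇒ eats R dog S eats dog S ⇒ eats eats S eats dog S eats dog S ⇒ eats eats R dog S eats dog S eats dog S ⇒ eats eats eats S eats dog S eats dog S eats dog S ⇒ eats eats eats old eats dog eats dog S eats dog S eats dog S ⇒ eats eats eats old eats dog eats dog old eats dog eats dog S eats dog S ⇒ eats eats eats old eats dog eats dog old eats dog eats dog old eats dog eats dog S ⇒ eats eats eats old eats dog eats dog old eats dog eats dog old eats dog eats dog old eats dog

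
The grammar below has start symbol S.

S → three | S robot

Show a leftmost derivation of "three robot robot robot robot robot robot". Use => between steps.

S => S robot => S robot robot => S robot robot robot => S robot robot robot robot => S robot robot robot robot robot => S robot robot robot robot robot robot => three robot robot robot robot robot robot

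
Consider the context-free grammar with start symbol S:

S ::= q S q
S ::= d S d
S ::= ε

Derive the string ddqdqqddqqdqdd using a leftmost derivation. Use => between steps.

S=>dSd=>ddSdd=>ddqSqdd=>ddqdSdqdd=>ddqdqSqdqdd=>ddqdqqSqqdqdd=>ddqdqqdSdqqdqdd=>ddqdqqddqqdqdd

S => dSd   [S ::= d S d]
dSd => ddSdd   [S ::= d S d]
ddSdd => ddqSqdd   [S ::= q S q]
ddqSqdd => ddqdSdqdd   [S ::= d S d]
ddqdSdqdd => ddqdqSqdqdd   [S ::= q S q]
ddqdqSqdqdd => ddqdqqSqqdqdd   [S ::= q S q]
ddqdqqSqqdqdd => ddqdqqdSdqqdqdd   [S ::= d S d]
ddqdqqdSdqqdqdd => ddqdqqddqqdqdd   [S ::= ε]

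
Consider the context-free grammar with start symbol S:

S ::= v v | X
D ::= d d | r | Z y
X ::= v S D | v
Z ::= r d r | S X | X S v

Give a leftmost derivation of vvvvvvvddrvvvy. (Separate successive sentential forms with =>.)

S => X   [S ::= X]
X => vSD   [X ::= v S D]
vSD => vvvD   [S ::= v v]
vvvD => vvvZy   [D ::= Z y]
vvvZy => vvvXSvy   [Z ::= X S v]
vvvXSvy => vvvvSDSvy   [X ::= v S D]
vvvvSDSvy => vvvvXDSvy   [S ::= X]
vvvvXDSvy => vvvvvSDDSvy   [X ::= v S D]
vvvvvSDDSvy => vvvvvvvDDSvy   [S ::= v v]
vvvvvvvDDSvy => vvvvvvvddDSvy   [D ::= d d]
vvvvvvvddDSvy => vvvvvvvddrSvy   [D ::= r]
vvvvvvvddrSvy => vvvvvvvddrvvvy   [S ::= v v]

S=>X=>vSD=>vvvD=>vvvZy=>vvvXSvy=>vvvvSDSvy=>vvvvXDSvy=>vvvvvSDDSvy=>vvvvvvvDDSvy=>vvvvvvvddDSvy=>vvvvvvvddrSvy=>vvvvvvvddrvvvy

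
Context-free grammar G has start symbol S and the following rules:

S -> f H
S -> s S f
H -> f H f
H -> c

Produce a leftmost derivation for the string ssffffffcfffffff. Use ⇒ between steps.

S ⇒ sSf   [S -> s S f]
sSf ⇒ ssSff   [S -> s S f]
ssSff ⇒ ssfHff   [S -> f H]
ssfHff ⇒ ssffHfff   [H -> f H f]
ssffHfff ⇒ ssfffHffff   [H -> f H f]
ssfffHffff ⇒ ssffffHfffff   [H -> f H f]
ssffffHfffff ⇒ ssfffffHffffff   [H -> f H f]
ssfffffHffffff ⇒ ssffffffHfffffff   [H -> f H f]
ssffffffHfffffff ⇒ ssffffffcfffffff   [H -> c]

S⇒sSf⇒ssSff⇒ssfHff⇒ssffHfff⇒ssfffHffff⇒ssffffHfffff⇒ssfffffHffffff⇒ssffffffHfffffff⇒ssffffffcfffffff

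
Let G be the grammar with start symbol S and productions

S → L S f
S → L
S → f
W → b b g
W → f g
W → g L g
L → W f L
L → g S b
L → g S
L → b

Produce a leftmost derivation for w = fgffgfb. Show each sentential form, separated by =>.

S => L => WfL => fgfL => fgfWfL => fgffgfL => fgffgfb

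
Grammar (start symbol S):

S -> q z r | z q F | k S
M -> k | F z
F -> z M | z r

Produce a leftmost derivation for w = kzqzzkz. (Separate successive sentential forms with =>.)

S => kS => kzqF => kzqzM => kzqzFz => kzqzzMz => kzqzzkz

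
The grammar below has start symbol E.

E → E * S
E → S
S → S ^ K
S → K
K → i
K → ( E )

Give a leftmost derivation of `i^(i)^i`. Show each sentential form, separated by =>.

E=>S=>S^K=>S^K^K=>K^K^K=>i^K^K=>i^(E)^K=>i^(S)^K=>i^(K)^K=>i^(i)^K=>i^(i)^i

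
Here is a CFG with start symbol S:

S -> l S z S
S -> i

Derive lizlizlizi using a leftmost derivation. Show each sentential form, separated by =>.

S => lSzS   [S -> l S z S]
lSzS => lizS   [S -> i]
lizS => lizlSzS   [S -> l S z S]
lizlSzS => lizlizS   [S -> i]
lizlizS => lizlizlSzS   [S -> l S z S]
lizlizlSzS => lizlizlizS   [S -> i]
lizlizlizS => lizlizlizi   [S -> i]

S => lSzS => lizS => lizlSzS => lizlizS => lizlizlSzS => lizlizlizS => lizlizlizi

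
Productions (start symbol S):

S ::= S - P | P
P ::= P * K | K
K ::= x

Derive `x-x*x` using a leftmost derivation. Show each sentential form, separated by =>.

S => S-P => P-P => K-P => x-P => x-P*K => x-K*K => x-x*K => x-x*x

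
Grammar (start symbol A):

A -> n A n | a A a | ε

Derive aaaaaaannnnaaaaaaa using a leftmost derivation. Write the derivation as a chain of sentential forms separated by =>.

A => aAa   [A -> a A a]
aAa => aaAaa   [A -> a A a]
aaAaa => aaaAaaa   [A -> a A a]
aaaAaaa => aaaaAaaaa   [A -> a A a]
aaaaAaaaa => aaaaaAaaaaa   [A -> a A a]
aaaaaAaaaaa => aaaaaaAaaaaaa   [A -> a A a]
aaaaaaAaaaaaa => aaaaaaaAaaaaaaa   [A -> a A a]
aaaaaaaAaaaaaaa => aaaaaaanAnaaaaaaa   [A -> n A n]
aaaaaaanAnaaaaaaa => aaaaaaannAnnaaaaaaa   [A -> n A n]
aaaaaaannAnnaaaaaaa => aaaaaaannnnaaaaaaa   [A -> ε]

A => aAa => aaAaa => aaaAaaa => aaaaAaaaa => aaaaaAaaaaa => aaaaaaAaaaaaa => aaaaaaaAaaaaaaa => aaaaaaanAnaaaaaaa => aaaaaaannAnnaaaaaaa => aaaaaaannnnaaaaaaa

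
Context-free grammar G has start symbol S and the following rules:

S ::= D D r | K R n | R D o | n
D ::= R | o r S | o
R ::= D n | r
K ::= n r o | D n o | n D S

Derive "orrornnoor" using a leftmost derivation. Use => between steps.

S => DDr   [S ::= D D r]
DDr => orSDr   [D ::= o r S]
orSDr => orRDoDr   [S ::= R D o]
orRDoDr => orrDoDr   [R ::= r]
orrDoDr => orrRoDr   [D ::= R]
orrRoDr => orrDnoDr   [R ::= D n]
orrDnoDr => orrorSnoDr   [D ::= o r S]
orrorSnoDr => orrornnoDr   [S ::= n]
orrornnoDr => orrornnoor   [D ::= o]

S=>DDr=>orSDr=>orRDoDr=>orrDoDr=>orrRoDr=>orrDnoDr=>orrorSnoDr=>orrornnoDr=>orrornnoor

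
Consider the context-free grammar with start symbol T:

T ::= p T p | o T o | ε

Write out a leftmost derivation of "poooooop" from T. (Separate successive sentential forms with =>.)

T => pTp   [T ::= p T p]
pTp => poTop   [T ::= o T o]
poTop => pooToop   [T ::= o T o]
pooToop => poooTooop   [T ::= o T o]
poooTooop => poooooop   [T ::= ε]

T => pTp => poTop => pooToop => poooTooop => poooooop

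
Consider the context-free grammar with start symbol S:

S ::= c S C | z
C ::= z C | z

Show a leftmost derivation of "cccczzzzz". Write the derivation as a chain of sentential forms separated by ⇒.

S⇒cSC⇒ccSCC⇒cccSCCC⇒ccccSCCCC⇒cccczCCCC⇒cccczzCCC⇒cccczzzCC⇒cccczzzzC⇒cccczzzzz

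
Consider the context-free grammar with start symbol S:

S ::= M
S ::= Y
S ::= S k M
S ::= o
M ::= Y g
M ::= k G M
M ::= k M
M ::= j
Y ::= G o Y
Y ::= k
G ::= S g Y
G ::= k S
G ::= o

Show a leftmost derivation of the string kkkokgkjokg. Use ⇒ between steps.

S⇒M⇒Yg⇒GoYg⇒kSoYg⇒kSkMoYg⇒kMkMoYg⇒kYgkMoYg⇒kGoYgkMoYg⇒kkSoYgkMoYg⇒kkYoYgkMoYg⇒kkkoYgkMoYg⇒kkkokgkMoYg⇒kkkokgkjoYg⇒kkkokgkjokg

S ⇒ M   [S ::= M]
M ⇒ Yg   [M ::= Y g]
Yg ⇒ GoYg   [Y ::= G o Y]
GoYg ⇒ kSoYg   [G ::= k S]
kSoYg ⇒ kSkMoYg   [S ::= S k M]
kSkMoYg ⇒ kMkMoYg   [S ::= M]
kMkMoYg ⇒ kYgkMoYg   [M ::= Y g]
kYgkMoYg ⇒ kGoYgkMoYg   [Y ::= G o Y]
kGoYgkMoYg ⇒ kkSoYgkMoYg   [G ::= k S]
kkSoYgkMoYg ⇒ kkYoYgkMoYg   [S ::= Y]
kkYoYgkMoYg ⇒ kkkoYgkMoYg   [Y ::= k]
kkkoYgkMoYg ⇒ kkkokgkMoYg   [Y ::= k]
kkkokgkMoYg ⇒ kkkokgkjoYg   [M ::= j]
kkkokgkjoYg ⇒ kkkokgkjokg   [Y ::= k]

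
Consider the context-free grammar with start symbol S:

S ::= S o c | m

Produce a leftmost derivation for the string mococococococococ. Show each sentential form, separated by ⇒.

S ⇒ Soc ⇒ Sococ ⇒ Socococ ⇒ Sococococ ⇒ Socococococ ⇒ Sococococococ ⇒ Socococococococ ⇒ Sococococococococ ⇒ mococococococococ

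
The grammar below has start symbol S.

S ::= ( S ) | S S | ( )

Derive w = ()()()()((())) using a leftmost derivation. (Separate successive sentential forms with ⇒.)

S ⇒ SS ⇒ ()S ⇒ ()SS ⇒ ()()S ⇒ ()()SS ⇒ ()()()S ⇒ ()()()SS ⇒ ()()()()S ⇒ ()()()()(S) ⇒ ()()()()((S)) ⇒ ()()()()((()))

S ⇒ SS   [S ::= S S]
SS ⇒ ()S   [S ::= ( )]
()S ⇒ ()SS   [S ::= S S]
()SS ⇒ ()()S   [S ::= ( )]
()()S ⇒ ()()SS   [S ::= S S]
()()SS ⇒ ()()()S   [S ::= ( )]
()()()S ⇒ ()()()SS   [S ::= S S]
()()()SS ⇒ ()()()()S   [S ::= ( )]
()()()()S ⇒ ()()()()(S)   [S ::= ( S )]
()()()()(S) ⇒ ()()()()((S))   [S ::= ( S )]
()()()()((S)) ⇒ ()()()()((()))   [S ::= ( )]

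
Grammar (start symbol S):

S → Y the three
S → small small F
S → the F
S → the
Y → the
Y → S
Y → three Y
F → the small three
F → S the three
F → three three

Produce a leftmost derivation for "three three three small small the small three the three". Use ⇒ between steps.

S ⇒ Y the three   [S → Y the three]
Y the three ⇒ three Y the three   [Y → three Y]
three Y the three ⇒ three three Y the three   [Y → three Y]
three three Y the three ⇒ three three three Y the three   [Y → three Y]
three three three Y the three ⇒ three three three S the three   [Y → S]
three three three S the three ⇒ three three three small small F the three   [S → small small F]
three three three small small F the three ⇒ three three three small small the small three the three   [F → the small three]

S ⇒ Y the three ⇒ three Y the three ⇒ three three Y the three ⇒ three three three Y the three ⇒ three three three S the three ⇒ three three three small small F the three ⇒ three three three small small the small three the three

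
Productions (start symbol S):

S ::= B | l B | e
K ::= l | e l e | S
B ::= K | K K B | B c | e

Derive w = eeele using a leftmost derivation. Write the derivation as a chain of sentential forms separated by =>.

S => B   [S ::= B]
B => KKB   [B ::= K K B]
KKB => SKB   [K ::= S]
SKB => BKB   [S ::= B]
BKB => KKBKB   [B ::= K K B]
KKBKB => SKBKB   [K ::= S]
SKBKB => eKBKB   [S ::= e]
eKBKB => eSBKB   [K ::= S]
eSBKB => eeBKB   [S ::= e]
eeBKB => eeeKB   [B ::= e]
eeeKB => eeelB   [K ::= l]
eeelB => eeele   [B ::= e]

S => B => KKB => SKB => BKB => KKBKB => SKBKB => eKBKB => eSBKB => eeBKB => eeeKB => eeelB => eeele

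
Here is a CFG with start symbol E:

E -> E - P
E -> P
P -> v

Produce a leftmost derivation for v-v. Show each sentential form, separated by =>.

E => E-P => P-P => v-P => v-v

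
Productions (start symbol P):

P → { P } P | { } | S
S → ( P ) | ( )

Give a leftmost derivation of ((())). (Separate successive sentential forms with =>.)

P => S   [P → S]
S => (P)   [S → ( P )]
(P) => (S)   [P → S]
(S) => ((P))   [S → ( P )]
((P)) => ((S))   [P → S]
((S)) => ((()))   [S → ( )]

P => S => (P) => (S) => ((P)) => ((S)) => ((()))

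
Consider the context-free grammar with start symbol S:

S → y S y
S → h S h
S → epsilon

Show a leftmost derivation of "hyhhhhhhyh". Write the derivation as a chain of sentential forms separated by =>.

S=>hSh=>hySyh=>hyhShyh=>hyhhShhyh=>hyhhhShhhyh=>hyhhhhhhyh

S => hSh   [S → h S h]
hSh => hySyh   [S → y S y]
hySyh => hyhShyh   [S → h S h]
hyhShyh => hyhhShhyh   [S → h S h]
hyhhShhyh => hyhhhShhhyh   [S → h S h]
hyhhhShhhyh => hyhhhhhhyh   [S → epsilon]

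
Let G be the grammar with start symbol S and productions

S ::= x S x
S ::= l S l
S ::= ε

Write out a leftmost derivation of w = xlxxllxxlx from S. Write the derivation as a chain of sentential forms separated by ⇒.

S⇒xSx⇒xlSlx⇒xlxSxlx⇒xlxxSxxlx⇒xlxxlSlxxlx⇒xlxxllxxlx

S ⇒ xSx   [S ::= x S x]
xSx ⇒ xlSlx   [S ::= l S l]
xlSlx ⇒ xlxSxlx   [S ::= x S x]
xlxSxlx ⇒ xlxxSxxlx   [S ::= x S x]
xlxxSxxlx ⇒ xlxxlSlxxlx   [S ::= l S l]
xlxxlSlxxlx ⇒ xlxxllxxlx   [S ::= ε]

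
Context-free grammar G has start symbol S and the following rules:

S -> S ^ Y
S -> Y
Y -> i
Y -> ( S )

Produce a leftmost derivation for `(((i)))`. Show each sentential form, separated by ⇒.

S ⇒ Y   [S -> Y]
Y ⇒ (S)   [Y -> ( S )]
(S) ⇒ (Y)   [S -> Y]
(Y) ⇒ ((S))   [Y -> ( S )]
((S)) ⇒ ((Y))   [S -> Y]
((Y)) ⇒ (((S)))   [Y -> ( S )]
(((S))) ⇒ (((Y)))   [S -> Y]
(((Y))) ⇒ (((i)))   [Y -> i]

S ⇒ Y ⇒ (S) ⇒ (Y) ⇒ ((S)) ⇒ ((Y)) ⇒ (((S))) ⇒ (((Y))) ⇒ (((i)))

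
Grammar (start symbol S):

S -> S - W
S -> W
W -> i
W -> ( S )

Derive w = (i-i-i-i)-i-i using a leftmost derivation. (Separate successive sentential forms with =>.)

S => S-W   [S -> S - W]
S-W => S-W-W   [S -> S - W]
S-W-W => W-W-W   [S -> W]
W-W-W => (S)-W-W   [W -> ( S )]
(S)-W-W => (S-W)-W-W   [S -> S - W]
(S-W)-W-W => (S-W-W)-W-W   [S -> S - W]
(S-W-W)-W-W => (S-W-W-W)-W-W   [S -> S - W]
(S-W-W-W)-W-W => (W-W-W-W)-W-W   [S -> W]
(W-W-W-W)-W-W => (i-W-W-W)-W-W   [W -> i]
(i-W-W-W)-W-W => (i-i-W-W)-W-W   [W -> i]
(i-i-W-W)-W-W => (i-i-i-W)-W-W   [W -> i]
(i-i-i-W)-W-W => (i-i-i-i)-W-W   [W -> i]
(i-i-i-i)-W-W => (i-i-i-i)-i-W   [W -> i]
(i-i-i-i)-i-W => (i-i-i-i)-i-i   [W -> i]

S => S-W => S-W-W => W-W-W => (S)-W-W => (S-W)-W-W => (S-W-W)-W-W => (S-W-W-W)-W-W => (W-W-W-W)-W-W => (i-W-W-W)-W-W => (i-i-W-W)-W-W => (i-i-i-W)-W-W => (i-i-i-i)-W-W => (i-i-i-i)-i-W => (i-i-i-i)-i-i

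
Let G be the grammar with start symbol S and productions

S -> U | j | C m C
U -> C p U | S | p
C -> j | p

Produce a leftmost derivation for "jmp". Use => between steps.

S => CmC   [S -> C m C]
CmC => jmC   [C -> j]
jmC => jmp   [C -> p]

S => CmC => jmC => jmp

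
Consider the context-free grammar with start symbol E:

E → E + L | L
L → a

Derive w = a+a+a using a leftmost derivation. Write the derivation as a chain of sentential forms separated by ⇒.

E⇒E+L⇒E+L+L⇒L+L+L⇒a+L+L⇒a+a+L⇒a+a+a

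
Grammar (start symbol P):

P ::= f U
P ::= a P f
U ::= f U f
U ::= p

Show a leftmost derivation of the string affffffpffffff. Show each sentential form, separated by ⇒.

P ⇒ aPf   [P ::= a P f]
aPf ⇒ afUf   [P ::= f U]
afUf ⇒ affUff   [U ::= f U f]
affUff ⇒ afffUfff   [U ::= f U f]
afffUfff ⇒ affffUffff   [U ::= f U f]
affffUffff ⇒ afffffUfffff   [U ::= f U f]
afffffUfffff ⇒ affffffUffffff   [U ::= f U f]
affffffUffffff ⇒ affffffpffffff   [U ::= p]

P⇒aPf⇒afUf⇒affUff⇒afffUfff⇒affffUffff⇒afffffUfffff⇒affffffUffffff⇒affffffpffffff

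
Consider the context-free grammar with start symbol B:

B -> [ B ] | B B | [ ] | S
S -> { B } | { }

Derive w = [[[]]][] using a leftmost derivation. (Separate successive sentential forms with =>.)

B => BB => [B]B => [[B]]B => [[[]]]B => [[[]]][]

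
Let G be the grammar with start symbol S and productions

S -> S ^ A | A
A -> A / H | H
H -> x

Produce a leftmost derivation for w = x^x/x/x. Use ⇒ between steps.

S ⇒ S^A   [S -> S ^ A]
S^A ⇒ A^A   [S -> A]
A^A ⇒ H^A   [A -> H]
H^A ⇒ x^A   [H -> x]
x^A ⇒ x^A/H   [A -> A / H]
x^A/H ⇒ x^A/H/H   [A -> A / H]
x^A/H/H ⇒ x^H/H/H   [A -> H]
x^H/H/H ⇒ x^x/H/H   [H -> x]
x^x/H/H ⇒ x^x/x/H   [H -> x]
x^x/x/H ⇒ x^x/x/x   [H -> x]

S⇒S^A⇒A^A⇒H^A⇒x^A⇒x^A/H⇒x^A/H/H⇒x^H/H/H⇒x^x/H/H⇒x^x/x/H⇒x^x/x/x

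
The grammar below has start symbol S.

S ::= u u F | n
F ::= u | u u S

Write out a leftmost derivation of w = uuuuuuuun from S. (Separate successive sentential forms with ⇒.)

S ⇒ uuF   [S ::= u u F]
uuF ⇒ uuuuS   [F ::= u u S]
uuuuS ⇒ uuuuuuF   [S ::= u u F]
uuuuuuF ⇒ uuuuuuuuS   [F ::= u u S]
uuuuuuuuS ⇒ uuuuuuuun   [S ::= n]

S ⇒ uuF ⇒ uuuuS ⇒ uuuuuuF ⇒ uuuuuuuuS ⇒ uuuuuuuun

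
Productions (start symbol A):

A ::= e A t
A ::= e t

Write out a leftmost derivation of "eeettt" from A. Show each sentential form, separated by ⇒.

A⇒eAt⇒eeAtt⇒eeettt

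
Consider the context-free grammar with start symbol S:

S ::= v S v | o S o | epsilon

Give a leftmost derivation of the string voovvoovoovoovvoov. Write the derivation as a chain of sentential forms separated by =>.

S => vSv => voSov => vooSoov => voovSvoov => voovvSvvoov => voovvoSovvoov => voovvooSoovvoov => voovvoovSvoovvoov => voovvoovoSovoovvoov => voovvoovoovoovvoov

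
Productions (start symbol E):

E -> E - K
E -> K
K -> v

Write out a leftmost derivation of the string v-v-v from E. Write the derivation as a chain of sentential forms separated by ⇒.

E ⇒ E-K ⇒ E-K-K ⇒ K-K-K ⇒ v-K-K ⇒ v-v-K ⇒ v-v-v

E ⇒ E-K   [E -> E - K]
E-K ⇒ E-K-K   [E -> E - K]
E-K-K ⇒ K-K-K   [E -> K]
K-K-K ⇒ v-K-K   [K -> v]
v-K-K ⇒ v-v-K   [K -> v]
v-v-K ⇒ v-v-v   [K -> v]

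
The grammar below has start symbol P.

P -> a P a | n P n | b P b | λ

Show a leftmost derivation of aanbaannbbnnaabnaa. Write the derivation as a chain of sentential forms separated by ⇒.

P ⇒ aPa ⇒ aaPaa ⇒ aanPnaa ⇒ aanbPbnaa ⇒ aanbaPabnaa ⇒ aanbaaPaabnaa ⇒ aanbaanPnaabnaa ⇒ aanbaannPnnaabnaa ⇒ aanbaannbPbnnaabnaa ⇒ aanbaannbbnnaabnaa

P ⇒ aPa   [P -> a P a]
aPa ⇒ aaPaa   [P -> a P a]
aaPaa ⇒ aanPnaa   [P -> n P n]
aanPnaa ⇒ aanbPbnaa   [P -> b P b]
aanbPbnaa ⇒ aanbaPabnaa   [P -> a P a]
aanbaPabnaa ⇒ aanbaaPaabnaa   [P -> a P a]
aanbaaPaabnaa ⇒ aanbaanPnaabnaa   [P -> n P n]
aanbaanPnaabnaa ⇒ aanbaannPnnaabnaa   [P -> n P n]
aanbaannPnnaabnaa ⇒ aanbaannbPbnnaabnaa   [P -> b P b]
aanbaannbPbnnaabnaa ⇒ aanbaannbbnnaabnaa   [P -> λ]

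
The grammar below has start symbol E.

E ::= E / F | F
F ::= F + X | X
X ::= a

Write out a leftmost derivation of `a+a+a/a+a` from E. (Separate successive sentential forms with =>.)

E=>E/F=>F/F=>F+X/F=>F+X+X/F=>X+X+X/F=>a+X+X/F=>a+a+X/F=>a+a+a/F=>a+a+a/F+X=>a+a+a/X+X=>a+a+a/a+X=>a+a+a/a+a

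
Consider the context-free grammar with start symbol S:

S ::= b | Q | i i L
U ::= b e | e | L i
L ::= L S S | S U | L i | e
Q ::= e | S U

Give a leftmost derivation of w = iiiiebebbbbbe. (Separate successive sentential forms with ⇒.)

S ⇒ iiL   [S ::= i i L]
iiL ⇒ iiSU   [L ::= S U]
iiSU ⇒ iiiiLU   [S ::= i i L]
iiiiLU ⇒ iiiiLSSU   [L ::= L S S]
iiiiLSSU ⇒ iiiiLSSSSU   [L ::= L S S]
iiiiLSSSSU ⇒ iiiiSUSSSSU   [L ::= S U]
iiiiSUSSSSU ⇒ iiiiQUSSSSU   [S ::= Q]
iiiiQUSSSSU ⇒ iiiieUSSSSU   [Q ::= e]
iiiieUSSSSU ⇒ iiiiebeSSSSU   [U ::= b e]
iiiiebeSSSSU ⇒ iiiiebebSSSU   [S ::= b]
iiiiebebSSSU ⇒ iiiiebebbSSU   [S ::= b]
iiiiebebbSSU ⇒ iiiiebebbbSU   [S ::= b]
iiiiebebbbSU ⇒ iiiiebebbbbU   [S ::= b]
iiiiebebbbbU ⇒ iiiiebebbbbbe   [U ::= b e]

S⇒iiL⇒iiSU⇒iiiiLU⇒iiiiLSSU⇒iiiiLSSSSU⇒iiiiSUSSSSU⇒iiiiQUSSSSU⇒iiiieUSSSSU⇒iiiiebeSSSSU⇒iiiiebebSSSU⇒iiiiebebbSSU⇒iiiiebebbbSU⇒iiiiebebbbbU⇒iiiiebebbbbbe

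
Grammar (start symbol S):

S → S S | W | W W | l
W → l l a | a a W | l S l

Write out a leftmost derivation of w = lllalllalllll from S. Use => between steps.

S => W   [S → W]
W => lSl   [W → l S l]
lSl => lSSl   [S → S S]
lSSl => lWSl   [S → W]
lWSl => lllaSl   [W → l l a]
lllaSl => lllaWWl   [S → W W]
lllaWWl => lllalSlWl   [W → l S l]
lllalSlWl => lllalWlWl   [S → W]
lllalWlWl => lllalllalWl   [W → l l a]
lllalllalWl => lllalllallSll   [W → l S l]
lllalllallSll => lllalllalllll   [S → l]

S => W => lSl => lSSl => lWSl => lllaSl => lllaWWl => lllalSlWl => lllalWlWl => lllalllalWl => lllalllallSll => lllalllalllll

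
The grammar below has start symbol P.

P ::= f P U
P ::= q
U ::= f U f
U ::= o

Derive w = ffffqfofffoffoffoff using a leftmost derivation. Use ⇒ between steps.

P ⇒ fPU ⇒ ffPUU ⇒ fffPUUU ⇒ ffffPUUUU ⇒ ffffqUUUU ⇒ ffffqfUfUUU ⇒ ffffqfofUUU ⇒ ffffqfoffUfUU ⇒ ffffqfofffUffUU ⇒ ffffqfofffoffUU ⇒ ffffqfofffoffoU ⇒ ffffqfofffoffofUf ⇒ ffffqfofffoffoffUff ⇒ ffffqfofffoffoffoff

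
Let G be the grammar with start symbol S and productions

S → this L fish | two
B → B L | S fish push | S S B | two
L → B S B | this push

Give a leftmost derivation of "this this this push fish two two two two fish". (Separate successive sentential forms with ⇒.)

S ⇒ this L fish ⇒ this B S B fish ⇒ this S S B S B fish ⇒ this this L fish S B S B fish ⇒ this this this push fish S B S B fish ⇒ this this this push fish two B S B fish ⇒ this this this push fish two two S B fish ⇒ this this this push fish two two two B fish ⇒ this this this push fish two two two two fish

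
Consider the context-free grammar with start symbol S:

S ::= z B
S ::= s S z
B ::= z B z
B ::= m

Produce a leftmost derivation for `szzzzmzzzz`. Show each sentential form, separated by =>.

S => sSz   [S ::= s S z]
sSz => szBz   [S ::= z B]
szBz => szzBzz   [B ::= z B z]
szzBzz => szzzBzzz   [B ::= z B z]
szzzBzzz => szzzzBzzzz   [B ::= z B z]
szzzzBzzzz => szzzzmzzzz   [B ::= m]

S=>sSz=>szBz=>szzBzz=>szzzBzzz=>szzzzBzzzz=>szzzzmzzzz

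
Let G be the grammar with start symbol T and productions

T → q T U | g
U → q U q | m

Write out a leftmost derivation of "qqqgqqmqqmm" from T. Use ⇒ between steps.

T ⇒ qTU   [T → q T U]
qTU ⇒ qqTUU   [T → q T U]
qqTUU ⇒ qqqTUUU   [T → q T U]
qqqTUUU ⇒ qqqgUUU   [T → g]
qqqgUUU ⇒ qqqgqUqUU   [U → q U q]
qqqgqUqUU ⇒ qqqgqqUqqUU   [U → q U q]
qqqgqqUqqUU ⇒ qqqgqqmqqUU   [U → m]
qqqgqqmqqUU ⇒ qqqgqqmqqmU   [U → m]
qqqgqqmqqmU ⇒ qqqgqqmqqmm   [U → m]

T ⇒ qTU ⇒ qqTUU ⇒ qqqTUUU ⇒ qqqgUUU ⇒ qqqgqUqUU ⇒ qqqgqqUqqUU ⇒ qqqgqqmqqUU ⇒ qqqgqqmqqmU ⇒ qqqgqqmqqmm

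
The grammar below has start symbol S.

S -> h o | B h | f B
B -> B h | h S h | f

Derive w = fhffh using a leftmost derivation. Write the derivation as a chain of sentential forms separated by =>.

S => fB => fhSh => fhfBh => fhffh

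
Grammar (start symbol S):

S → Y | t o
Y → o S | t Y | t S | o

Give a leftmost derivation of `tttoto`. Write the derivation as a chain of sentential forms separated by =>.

S => Y => tY => ttY => tttS => tttY => tttoS => tttoto

S => Y   [S → Y]
Y => tY   [Y → t Y]
tY => ttY   [Y → t Y]
ttY => tttS   [Y → t S]
tttS => tttY   [S → Y]
tttY => tttoS   [Y → o S]
tttoS => tttoto   [S → t o]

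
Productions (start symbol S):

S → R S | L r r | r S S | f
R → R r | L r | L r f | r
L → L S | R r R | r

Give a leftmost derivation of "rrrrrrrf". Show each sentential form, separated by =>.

S => rSS   [S → r S S]
rSS => rLrrS   [S → L r r]
rLrrS => rRrRrrS   [L → R r R]
rRrRrrS => rrrRrrS   [R → r]
rrrRrrS => rrrRrrrS   [R → R r]
rrrRrrrS => rrrrrrrS   [R → r]
rrrrrrrS => rrrrrrrf   [S → f]

S=>rSS=>rLrrS=>rRrRrrS=>rrrRrrS=>rrrRrrrS=>rrrrrrrS=>rrrrrrrf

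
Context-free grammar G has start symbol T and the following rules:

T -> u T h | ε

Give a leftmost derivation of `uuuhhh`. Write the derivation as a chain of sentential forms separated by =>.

T => uTh => uuThh => uuuThhh => uuuhhh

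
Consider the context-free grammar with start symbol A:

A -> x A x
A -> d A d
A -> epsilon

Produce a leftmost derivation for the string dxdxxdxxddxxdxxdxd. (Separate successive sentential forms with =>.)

A => dAd   [A -> d A d]
dAd => dxAxd   [A -> x A x]
dxAxd => dxdAdxd   [A -> d A d]
dxdAdxd => dxdxAxdxd   [A -> x A x]
dxdxAxdxd => dxdxxAxxdxd   [A -> x A x]
dxdxxAxxdxd => dxdxxdAdxxdxd   [A -> d A d]
dxdxxdAdxxdxd => dxdxxdxAxdxxdxd   [A -> x A x]
dxdxxdxAxdxxdxd => dxdxxdxxAxxdxxdxd   [A -> x A x]
dxdxxdxxAxxdxxdxd => dxdxxdxxdAdxxdxxdxd   [A -> d A d]
dxdxxdxxdAdxxdxxdxd => dxdxxdxxddxxdxxdxd   [A -> epsilon]

A => dAd => dxAxd => dxdAdxd => dxdxAxdxd => dxdxxAxxdxd => dxdxxdAdxxdxd => dxdxxdxAxdxxdxd => dxdxxdxxAxxdxxdxd => dxdxxdxxdAdxxdxxdxd => dxdxxdxxddxxdxxdxd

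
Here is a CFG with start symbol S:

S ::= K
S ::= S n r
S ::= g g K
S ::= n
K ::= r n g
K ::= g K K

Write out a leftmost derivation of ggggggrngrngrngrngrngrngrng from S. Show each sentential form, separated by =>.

S => K   [S ::= K]
K => gKK   [K ::= g K K]
gKK => ggKKK   [K ::= g K K]
ggKKK => gggKKKK   [K ::= g K K]
gggKKKK => ggggKKKKK   [K ::= g K K]
ggggKKKKK => gggggKKKKKK   [K ::= g K K]
gggggKKKKKK => ggggggKKKKKKK   [K ::= g K K]
ggggggKKKKKKK => ggggggrngKKKKKK   [K ::= r n g]
ggggggrngKKKKKK => ggggggrngrngKKKKK   [K ::= r n g]
ggggggrngrngKKKKK => ggggggrngrngrngKKKK   [K ::= r n g]
ggggggrngrngrngKKKK => ggggggrngrngrngrngKKK   [K ::= r n g]
ggggggrngrngrngrngKKK => ggggggrngrngrngrngrngKK   [K ::= r n g]
ggggggrngrngrngrngrngKK => ggggggrngrngrngrngrngrngK   [K ::= r n g]
ggggggrngrngrngrngrngrngK => ggggggrngrngrngrngrngrngrng   [K ::= r n g]

S => K => gKK => ggKKK => gggKKKK => ggggKKKKK => gggggKKKKKK => ggggggKKKKKKK => ggggggrngKKKKKK => ggggggrngrngKKKKK => ggggggrngrngrngKKKK => ggggggrngrngrngrngKKK => ggggggrngrngrngrngrngKK => ggggggrngrngrngrngrngrngK => ggggggrngrngrngrngrngrngrng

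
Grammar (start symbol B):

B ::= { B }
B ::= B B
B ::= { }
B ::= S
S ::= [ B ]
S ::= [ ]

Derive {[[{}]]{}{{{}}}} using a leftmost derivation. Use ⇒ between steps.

B ⇒ {B}   [B ::= { B }]
{B} ⇒ {BB}   [B ::= B B]
{BB} ⇒ {BBB}   [B ::= B B]
{BBB} ⇒ {SBB}   [B ::= S]
{SBB} ⇒ {[B]BB}   [S ::= [ B ]]
{[B]BB} ⇒ {[S]BB}   [B ::= S]
{[S]BB} ⇒ {[[B]]BB}   [S ::= [ B ]]
{[[B]]BB} ⇒ {[[{}]]BB}   [B ::= { }]
{[[{}]]BB} ⇒ {[[{}]]{}B}   [B ::= { }]
{[[{}]]{}B} ⇒ {[[{}]]{}{B}}   [B ::= { B }]
{[[{}]]{}{B}} ⇒ {[[{}]]{}{{B}}}   [B ::= { B }]
{[[{}]]{}{{B}}} ⇒ {[[{}]]{}{{{}}}}   [B ::= { }]

B⇒{B}⇒{BB}⇒{BBB}⇒{SBB}⇒{[B]BB}⇒{[S]BB}⇒{[[B]]BB}⇒{[[{}]]BB}⇒{[[{}]]{}B}⇒{[[{}]]{}{B}}⇒{[[{}]]{}{{B}}}⇒{[[{}]]{}{{{}}}}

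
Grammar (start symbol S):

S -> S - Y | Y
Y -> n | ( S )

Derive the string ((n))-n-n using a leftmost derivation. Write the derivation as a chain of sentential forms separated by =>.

S => S-Y   [S -> S - Y]
S-Y => S-Y-Y   [S -> S - Y]
S-Y-Y => Y-Y-Y   [S -> Y]
Y-Y-Y => (S)-Y-Y   [Y -> ( S )]
(S)-Y-Y => (Y)-Y-Y   [S -> Y]
(Y)-Y-Y => ((S))-Y-Y   [Y -> ( S )]
((S))-Y-Y => ((Y))-Y-Y   [S -> Y]
((Y))-Y-Y => ((n))-Y-Y   [Y -> n]
((n))-Y-Y => ((n))-n-Y   [Y -> n]
((n))-n-Y => ((n))-n-n   [Y -> n]

S => S-Y => S-Y-Y => Y-Y-Y => (S)-Y-Y => (Y)-Y-Y => ((S))-Y-Y => ((Y))-Y-Y => ((n))-Y-Y => ((n))-n-Y => ((n))-n-n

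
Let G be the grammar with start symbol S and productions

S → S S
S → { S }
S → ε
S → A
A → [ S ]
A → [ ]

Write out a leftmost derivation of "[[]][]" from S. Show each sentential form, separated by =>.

S=>SS=>AS=>[S]S=>[A]S=>[[S]]S=>[[]]S=>[[]]A=>[[]][]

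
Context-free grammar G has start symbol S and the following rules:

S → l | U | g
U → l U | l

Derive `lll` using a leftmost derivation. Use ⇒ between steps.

S ⇒ U ⇒ lU ⇒ llU ⇒ lll

S ⇒ U   [S → U]
U ⇒ lU   [U → l U]
lU ⇒ llU   [U → l U]
llU ⇒ lll   [U → l]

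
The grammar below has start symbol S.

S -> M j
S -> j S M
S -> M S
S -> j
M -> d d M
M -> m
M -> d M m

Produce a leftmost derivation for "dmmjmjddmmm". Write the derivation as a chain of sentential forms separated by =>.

S => MS   [S -> M S]
MS => dMmS   [M -> d M m]
dMmS => dmmS   [M -> m]
dmmS => dmmjSM   [S -> j S M]
dmmjSM => dmmjMjM   [S -> M j]
dmmjMjM => dmmjmjM   [M -> m]
dmmjmjM => dmmjmjdMm   [M -> d M m]
dmmjmjdMm => dmmjmjddMmm   [M -> d M m]
dmmjmjddMmm => dmmjmjddmmm   [M -> m]

S => MS => dMmS => dmmS => dmmjSM => dmmjMjM => dmmjmjM => dmmjmjdMm => dmmjmjddMmm => dmmjmjddmmm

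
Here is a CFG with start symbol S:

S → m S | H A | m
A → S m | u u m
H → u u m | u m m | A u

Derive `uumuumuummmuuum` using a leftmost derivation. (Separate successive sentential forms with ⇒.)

S ⇒ HA   [S → H A]
HA ⇒ AuA   [H → A u]
AuA ⇒ SmuA   [A → S m]
SmuA ⇒ HAmuA   [S → H A]
HAmuA ⇒ uumAmuA   [H → u u m]
uumAmuA ⇒ uumSmmuA   [A → S m]
uumSmmuA ⇒ uumHAmmuA   [S → H A]
uumHAmmuA ⇒ uumuumAmmuA   [H → u u m]
uumuumAmmuA ⇒ uumuumuummmuA   [A → u u m]
uumuumuummmuA ⇒ uumuumuummmuuum   [A → u u m]

S ⇒ HA ⇒ AuA ⇒ SmuA ⇒ HAmuA ⇒ uumAmuA ⇒ uumSmmuA ⇒ uumHAmmuA ⇒ uumuumAmmuA ⇒ uumuumuummmuA ⇒ uumuumuummmuuum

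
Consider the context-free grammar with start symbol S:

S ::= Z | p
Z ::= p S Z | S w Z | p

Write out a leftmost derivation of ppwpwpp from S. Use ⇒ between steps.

S ⇒ Z   [S ::= Z]
Z ⇒ pSZ   [Z ::= p S Z]
pSZ ⇒ pZZ   [S ::= Z]
pZZ ⇒ pSwZZ   [Z ::= S w Z]
pSwZZ ⇒ pZwZZ   [S ::= Z]
pZwZZ ⇒ pSwZwZZ   [Z ::= S w Z]
pSwZwZZ ⇒ ppwZwZZ   [S ::= p]
ppwZwZZ ⇒ ppwpwZZ   [Z ::= p]
ppwpwZZ ⇒ ppwpwpZ   [Z ::= p]
ppwpwpZ ⇒ ppwpwpp   [Z ::= p]

S ⇒ Z ⇒ pSZ ⇒ pZZ ⇒ pSwZZ ⇒ pZwZZ ⇒ pSwZwZZ ⇒ ppwZwZZ ⇒ ppwpwZZ ⇒ ppwpwpZ ⇒ ppwpwpp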